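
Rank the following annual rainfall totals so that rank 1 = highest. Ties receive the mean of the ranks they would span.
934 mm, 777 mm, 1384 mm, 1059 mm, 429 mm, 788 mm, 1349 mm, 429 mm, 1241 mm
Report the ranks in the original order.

Sorted (descending): 1384, 1349, 1241, 1059, 934, 788, 777, 429, 429
The 2 values of 429 occupy positions 8–9 → average rank (8+9)/2 = 8.5.

5, 7, 1, 4, 8.5, 6, 2, 8.5, 3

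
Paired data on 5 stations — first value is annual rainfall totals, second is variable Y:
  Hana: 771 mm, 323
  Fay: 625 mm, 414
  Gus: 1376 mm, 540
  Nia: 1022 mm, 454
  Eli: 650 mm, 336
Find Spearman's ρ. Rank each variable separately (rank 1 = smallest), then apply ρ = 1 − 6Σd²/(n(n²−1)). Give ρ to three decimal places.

0.600

Ranks of variable 1: 3, 1, 5, 4, 2
Ranks of variable 2: 1, 3, 5, 4, 2
d = r₁ − r₂: 2, -2, 0, 0, 0
d²: 4, 4, 0, 0, 0; Σd² = 8
ρ = 1 − 6·8/(5·24) = 1 − 48/120 = 0.600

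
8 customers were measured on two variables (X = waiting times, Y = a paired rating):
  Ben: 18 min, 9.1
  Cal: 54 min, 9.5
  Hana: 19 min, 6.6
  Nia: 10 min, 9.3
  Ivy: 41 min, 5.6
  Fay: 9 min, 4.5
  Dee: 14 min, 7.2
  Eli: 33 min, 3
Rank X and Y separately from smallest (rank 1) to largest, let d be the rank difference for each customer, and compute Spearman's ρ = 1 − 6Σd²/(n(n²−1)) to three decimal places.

0.095

Ranks of variable 1: 4, 8, 5, 2, 7, 1, 3, 6
Ranks of variable 2: 6, 8, 4, 7, 3, 2, 5, 1
d = r₁ − r₂: -2, 0, 1, -5, 4, -1, -2, 5
d²: 4, 0, 1, 25, 16, 1, 4, 25; Σd² = 76
ρ = 1 − 6·76/(8·63) = 1 − 456/504 = 0.095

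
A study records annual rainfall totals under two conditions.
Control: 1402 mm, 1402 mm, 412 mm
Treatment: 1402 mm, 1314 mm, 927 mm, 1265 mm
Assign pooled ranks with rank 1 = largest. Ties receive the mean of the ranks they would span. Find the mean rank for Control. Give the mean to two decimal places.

Sorted (descending): 1402, 1402, 1402, 1314, 1265, 927, 412
The 3 values of 1402 occupy positions 1–3 → average rank 2.
Control values → pooled ranks: 1402→2, 1402→2, 412→7
Mean rank = (2 + 2 + 7) / 3 = 3.67

3.67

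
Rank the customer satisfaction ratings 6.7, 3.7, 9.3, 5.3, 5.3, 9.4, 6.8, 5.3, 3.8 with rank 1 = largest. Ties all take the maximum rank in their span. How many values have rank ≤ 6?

Sorted (descending): 9.4, 9.3, 6.8, 6.7, 5.3, 5.3, 5.3, 3.8, 3.7
The 3 values of 5.3 occupy positions 5–7 → each gets rank 7.
Ranks ≤ 6: {1, 2, 3, 4} → 4 values.

4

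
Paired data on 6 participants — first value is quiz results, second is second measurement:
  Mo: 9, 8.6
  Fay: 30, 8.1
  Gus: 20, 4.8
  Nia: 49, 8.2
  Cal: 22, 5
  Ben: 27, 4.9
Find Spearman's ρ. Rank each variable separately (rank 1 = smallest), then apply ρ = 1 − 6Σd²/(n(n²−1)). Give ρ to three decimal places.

Ranks of variable 1: 1, 5, 2, 6, 3, 4
Ranks of variable 2: 6, 4, 1, 5, 3, 2
d = r₁ − r₂: -5, 1, 1, 1, 0, 2
d²: 25, 1, 1, 1, 0, 4; Σd² = 32
ρ = 1 − 6·32/(6·35) = 1 − 192/210 = 0.086

0.086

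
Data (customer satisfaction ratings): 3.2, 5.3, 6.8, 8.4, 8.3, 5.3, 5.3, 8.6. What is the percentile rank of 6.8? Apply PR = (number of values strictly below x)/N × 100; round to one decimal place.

50.0

N = 8.
Strictly below 6.8: 4. Equal to 6.8: 1.
PR = 4/8 × 100 = 50.0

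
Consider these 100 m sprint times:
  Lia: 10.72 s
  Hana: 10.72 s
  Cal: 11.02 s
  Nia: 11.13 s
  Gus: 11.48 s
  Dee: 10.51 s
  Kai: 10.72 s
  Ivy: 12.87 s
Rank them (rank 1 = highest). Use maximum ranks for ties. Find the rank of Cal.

Sorted (descending): 12.87, 11.48, 11.13, 11.02, 10.72, 10.72, 10.72, 10.51
The 3 values of 10.72 occupy positions 5–7 → each gets rank 7.
Cal has value 11.02 s → rank 4.

4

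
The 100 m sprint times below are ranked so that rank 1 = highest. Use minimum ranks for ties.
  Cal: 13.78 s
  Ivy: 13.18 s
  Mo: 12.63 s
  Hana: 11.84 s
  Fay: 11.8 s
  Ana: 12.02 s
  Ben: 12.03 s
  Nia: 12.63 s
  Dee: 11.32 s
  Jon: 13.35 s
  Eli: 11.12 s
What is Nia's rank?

4

Sorted (descending): 13.78, 13.35, 13.18, 12.63, 12.63, 12.03, 12.02, 11.84, 11.8, 11.32, 11.12
The 2 values of 12.63 occupy positions 4–5 → each gets rank 4.
Nia has value 12.63 s → rank 4.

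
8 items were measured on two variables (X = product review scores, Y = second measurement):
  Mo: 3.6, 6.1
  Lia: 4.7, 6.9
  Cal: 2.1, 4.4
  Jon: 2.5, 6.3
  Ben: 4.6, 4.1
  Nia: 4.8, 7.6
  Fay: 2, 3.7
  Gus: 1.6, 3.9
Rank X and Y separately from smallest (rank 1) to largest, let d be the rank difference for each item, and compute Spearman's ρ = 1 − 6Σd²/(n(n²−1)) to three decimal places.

0.810

Ranks of variable 1: 5, 7, 3, 4, 6, 8, 2, 1
Ranks of variable 2: 5, 7, 4, 6, 3, 8, 1, 2
d = r₁ − r₂: 0, 0, -1, -2, 3, 0, 1, -1
d²: 0, 0, 1, 4, 9, 0, 1, 1; Σd² = 16
ρ = 1 − 6·16/(8·63) = 1 − 96/504 = 0.810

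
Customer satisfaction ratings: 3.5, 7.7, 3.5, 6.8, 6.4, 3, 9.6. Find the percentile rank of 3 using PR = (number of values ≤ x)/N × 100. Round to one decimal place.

14.3

N = 7.
Strictly below 3: 0. Equal to 3: 1.
PR = 1/7 × 100 = 14.3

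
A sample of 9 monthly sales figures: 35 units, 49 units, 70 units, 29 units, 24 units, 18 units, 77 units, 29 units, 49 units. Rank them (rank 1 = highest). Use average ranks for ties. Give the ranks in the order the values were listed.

Sorted (descending): 77, 70, 49, 49, 35, 29, 29, 24, 18
The 2 values of 49 occupy positions 3–4 → average rank (3+4)/2 = 3.5.
The 2 values of 29 occupy positions 6–7 → average rank (6+7)/2 = 6.5.

5, 3.5, 2, 6.5, 8, 9, 1, 6.5, 3.5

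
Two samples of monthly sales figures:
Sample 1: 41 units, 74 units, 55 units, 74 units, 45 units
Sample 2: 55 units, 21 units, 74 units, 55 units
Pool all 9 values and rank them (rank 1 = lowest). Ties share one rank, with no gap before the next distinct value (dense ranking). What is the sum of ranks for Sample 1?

19

Sorted (ascending): 21, 41, 45, 55, 55, 55, 74, 74, 74
The 3 values of 55 share dense rank 4.
The 3 values of 74 share dense rank 5.
Remaining distinct values take the next consecutive integers.
Sample 1 values → pooled ranks: 41→2, 74→5, 55→4, 74→5, 45→3
Rank sum = 2 + 5 + 4 + 5 + 3 = 19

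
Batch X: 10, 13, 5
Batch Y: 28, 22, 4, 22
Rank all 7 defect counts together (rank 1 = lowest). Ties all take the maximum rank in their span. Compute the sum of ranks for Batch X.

9

Sorted (ascending): 4, 5, 10, 13, 22, 22, 28
The 2 values of 22 occupy positions 5–6 → each gets rank 6.
Batch X values → pooled ranks: 10→3, 13→4, 5→2
Rank sum = 3 + 4 + 2 = 9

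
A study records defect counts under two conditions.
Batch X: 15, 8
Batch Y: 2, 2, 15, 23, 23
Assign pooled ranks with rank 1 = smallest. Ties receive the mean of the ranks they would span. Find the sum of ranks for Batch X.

Sorted (ascending): 2, 2, 8, 15, 15, 23, 23
The 2 values of 2 occupy positions 1–2 → average rank (1+2)/2 = 1.5.
The 2 values of 15 occupy positions 4–5 → average rank (4+5)/2 = 4.5.
The 2 values of 23 occupy positions 6–7 → average rank (6+7)/2 = 6.5.
Batch X values → pooled ranks: 15→4.5, 8→3
Rank sum = 4.5 + 3 = 7.5

7.5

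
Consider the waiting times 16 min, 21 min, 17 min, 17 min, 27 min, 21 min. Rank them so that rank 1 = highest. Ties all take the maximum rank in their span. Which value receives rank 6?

16

Sorted (descending): 27, 21, 21, 17, 17, 16
The 2 values of 21 occupy positions 2–3 → each gets rank 3.
The 2 values of 17 occupy positions 4–5 → each gets rank 5.
Rank 6 → value 16.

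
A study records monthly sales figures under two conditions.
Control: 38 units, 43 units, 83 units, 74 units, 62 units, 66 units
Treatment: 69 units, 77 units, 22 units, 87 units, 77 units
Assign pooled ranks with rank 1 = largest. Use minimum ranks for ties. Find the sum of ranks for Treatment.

24

Sorted (descending): 87, 83, 77, 77, 74, 69, 66, 62, 43, 38, 22
The 2 values of 77 occupy positions 3–4 → each gets rank 3.
Treatment values → pooled ranks: 69→6, 77→3, 22→11, 87→1, 77→3
Rank sum = 6 + 3 + 11 + 1 + 3 = 24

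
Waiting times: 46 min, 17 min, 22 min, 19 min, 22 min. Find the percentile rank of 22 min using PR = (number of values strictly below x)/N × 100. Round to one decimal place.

N = 5.
Strictly below 22: 2. Equal to 22: 2.
PR = 2/5 × 100 = 40.0

40.0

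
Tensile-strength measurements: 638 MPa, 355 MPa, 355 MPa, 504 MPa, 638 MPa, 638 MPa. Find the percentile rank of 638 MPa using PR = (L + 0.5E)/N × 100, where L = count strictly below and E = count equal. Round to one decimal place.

75.0

N = 6.
Strictly below 638: 3. Equal to 638: 3.
PR = (3 + 0.5·3)/6 × 100 = 75.0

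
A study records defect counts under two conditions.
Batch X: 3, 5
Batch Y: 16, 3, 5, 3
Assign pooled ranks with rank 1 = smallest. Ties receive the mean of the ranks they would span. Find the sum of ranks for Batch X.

6.5

Sorted (ascending): 3, 3, 3, 5, 5, 16
The 3 values of 3 occupy positions 1–3 → average rank 2.
The 2 values of 5 occupy positions 4–5 → average rank (4+5)/2 = 4.5.
Batch X values → pooled ranks: 3→2, 5→4.5
Rank sum = 2 + 4.5 = 6.5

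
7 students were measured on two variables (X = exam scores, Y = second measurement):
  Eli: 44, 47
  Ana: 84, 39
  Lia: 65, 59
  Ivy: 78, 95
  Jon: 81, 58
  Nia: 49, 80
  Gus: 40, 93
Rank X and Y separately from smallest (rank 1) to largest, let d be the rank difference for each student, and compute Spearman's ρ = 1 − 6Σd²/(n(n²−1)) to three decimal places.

-0.393

Ranks of variable 1: 2, 7, 4, 5, 6, 3, 1
Ranks of variable 2: 2, 1, 4, 7, 3, 5, 6
d = r₁ − r₂: 0, 6, 0, -2, 3, -2, -5
d²: 0, 36, 0, 4, 9, 4, 25; Σd² = 78
ρ = 1 − 6·78/(7·48) = 1 − 468/336 = -0.393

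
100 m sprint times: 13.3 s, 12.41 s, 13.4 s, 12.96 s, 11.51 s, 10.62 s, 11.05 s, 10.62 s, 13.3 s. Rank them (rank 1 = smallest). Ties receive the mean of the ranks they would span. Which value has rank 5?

12.41

Sorted (ascending): 10.62, 10.62, 11.05, 11.51, 12.41, 12.96, 13.3, 13.3, 13.4
The 2 values of 10.62 occupy positions 1–2 → average rank (1+2)/2 = 1.5.
The 2 values of 13.3 occupy positions 7–8 → average rank (7+8)/2 = 7.5.
Rank 5 → value 12.41.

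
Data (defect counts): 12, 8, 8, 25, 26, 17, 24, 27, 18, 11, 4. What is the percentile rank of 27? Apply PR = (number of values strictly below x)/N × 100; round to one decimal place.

N = 11.
Strictly below 27: 10. Equal to 27: 1.
PR = 10/11 × 100 = 90.9

90.9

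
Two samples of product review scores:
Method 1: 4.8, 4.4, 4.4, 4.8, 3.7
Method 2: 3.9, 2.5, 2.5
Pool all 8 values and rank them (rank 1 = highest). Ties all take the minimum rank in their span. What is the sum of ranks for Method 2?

19

Sorted (descending): 4.8, 4.8, 4.4, 4.4, 3.9, 3.7, 2.5, 2.5
The 2 values of 4.8 occupy positions 1–2 → each gets rank 1.
The 2 values of 4.4 occupy positions 3–4 → each gets rank 3.
The 2 values of 2.5 occupy positions 7–8 → each gets rank 7.
Method 2 values → pooled ranks: 3.9→5, 2.5→7, 2.5→7
Rank sum = 5 + 7 + 7 = 19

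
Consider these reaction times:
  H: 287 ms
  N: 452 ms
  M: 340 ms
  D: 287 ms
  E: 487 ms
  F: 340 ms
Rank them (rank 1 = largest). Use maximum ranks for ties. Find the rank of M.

4

Sorted (descending): 487, 452, 340, 340, 287, 287
The 2 values of 340 occupy positions 3–4 → each gets rank 4.
The 2 values of 287 occupy positions 5–6 → each gets rank 6.
M has value 340 ms → rank 4.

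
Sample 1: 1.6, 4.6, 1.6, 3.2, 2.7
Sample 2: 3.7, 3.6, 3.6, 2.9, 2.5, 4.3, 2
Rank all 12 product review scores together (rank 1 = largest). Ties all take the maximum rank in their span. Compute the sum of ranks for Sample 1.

39

Sorted (descending): 4.6, 4.3, 3.7, 3.6, 3.6, 3.2, 2.9, 2.7, 2.5, 2, 1.6, 1.6
The 2 values of 3.6 occupy positions 4–5 → each gets rank 5.
The 2 values of 1.6 occupy positions 11–12 → each gets rank 12.
Sample 1 values → pooled ranks: 1.6→12, 4.6→1, 1.6→12, 3.2→6, 2.7→8
Rank sum = 12 + 1 + 12 + 6 + 8 = 39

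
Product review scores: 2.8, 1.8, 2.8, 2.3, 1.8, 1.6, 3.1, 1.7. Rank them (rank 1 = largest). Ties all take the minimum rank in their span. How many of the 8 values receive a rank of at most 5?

6

Sorted (descending): 3.1, 2.8, 2.8, 2.3, 1.8, 1.8, 1.7, 1.6
The 2 values of 2.8 occupy positions 2–3 → each gets rank 2.
The 2 values of 1.8 occupy positions 5–6 → each gets rank 5.
Ranks ≤ 5: {1, 2, 2, 4, 5, 5} → 6 values.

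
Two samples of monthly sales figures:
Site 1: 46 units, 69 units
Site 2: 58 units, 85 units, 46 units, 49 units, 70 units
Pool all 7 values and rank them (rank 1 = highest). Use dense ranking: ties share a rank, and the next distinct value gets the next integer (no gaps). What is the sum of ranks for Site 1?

Sorted (descending): 85, 70, 69, 58, 49, 46, 46
The 2 values of 46 share dense rank 6.
Remaining distinct values take the next consecutive integers.
Site 1 values → pooled ranks: 46→6, 69→3
Rank sum = 6 + 3 = 9

9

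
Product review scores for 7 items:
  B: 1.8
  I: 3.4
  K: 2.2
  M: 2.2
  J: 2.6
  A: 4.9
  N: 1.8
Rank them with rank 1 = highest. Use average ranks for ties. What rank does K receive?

4.5

Sorted (descending): 4.9, 3.4, 2.6, 2.2, 2.2, 1.8, 1.8
The 2 values of 2.2 occupy positions 4–5 → average rank (4+5)/2 = 4.5.
The 2 values of 1.8 occupy positions 6–7 → average rank (6+7)/2 = 6.5.
K has value 2.2 → rank 4.5.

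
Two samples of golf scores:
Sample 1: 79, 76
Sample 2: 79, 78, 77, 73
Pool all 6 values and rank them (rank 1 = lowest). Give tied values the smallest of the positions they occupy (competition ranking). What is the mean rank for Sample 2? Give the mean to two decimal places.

Sorted (ascending): 73, 76, 77, 78, 79, 79
The 2 values of 79 occupy positions 5–6 → each gets rank 5.
Sample 2 values → pooled ranks: 79→5, 78→4, 77→3, 73→1
Mean rank = (5 + 4 + 3 + 1) / 4 = 3.25

3.25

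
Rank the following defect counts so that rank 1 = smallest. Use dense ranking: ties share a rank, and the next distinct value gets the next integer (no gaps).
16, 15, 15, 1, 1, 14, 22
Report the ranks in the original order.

Sorted (ascending): 1, 1, 14, 15, 15, 16, 22
The 2 values of 1 share dense rank 1.
The 2 values of 15 share dense rank 3.
Remaining distinct values take the next consecutive integers.

4, 3, 3, 1, 1, 2, 5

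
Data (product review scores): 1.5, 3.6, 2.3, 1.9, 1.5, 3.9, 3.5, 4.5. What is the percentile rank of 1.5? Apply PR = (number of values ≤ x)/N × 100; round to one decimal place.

N = 8.
Strictly below 1.5: 0. Equal to 1.5: 2.
PR = 2/8 × 100 = 25.0

25.0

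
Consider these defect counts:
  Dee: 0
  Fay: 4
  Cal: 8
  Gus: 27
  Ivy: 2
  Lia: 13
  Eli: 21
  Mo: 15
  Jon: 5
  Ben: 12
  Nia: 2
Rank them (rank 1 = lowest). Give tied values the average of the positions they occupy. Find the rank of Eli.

10

Sorted (ascending): 0, 2, 2, 4, 5, 8, 12, 13, 15, 21, 27
The 2 values of 2 occupy positions 2–3 → average rank (2+3)/2 = 2.5.
Eli has value 21 → rank 10.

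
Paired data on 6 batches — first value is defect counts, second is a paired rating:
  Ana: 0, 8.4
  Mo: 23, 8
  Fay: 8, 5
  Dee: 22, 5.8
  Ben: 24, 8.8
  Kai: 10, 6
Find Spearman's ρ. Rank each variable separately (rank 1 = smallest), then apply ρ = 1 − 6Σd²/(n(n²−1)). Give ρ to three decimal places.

0.371

Ranks of variable 1: 1, 5, 2, 4, 6, 3
Ranks of variable 2: 5, 4, 1, 2, 6, 3
d = r₁ − r₂: -4, 1, 1, 2, 0, 0
d²: 16, 1, 1, 4, 0, 0; Σd² = 22
ρ = 1 − 6·22/(6·35) = 1 − 132/210 = 0.371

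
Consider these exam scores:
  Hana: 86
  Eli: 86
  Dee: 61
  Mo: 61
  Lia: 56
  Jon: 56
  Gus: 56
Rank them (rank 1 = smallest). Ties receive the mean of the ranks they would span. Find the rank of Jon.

Sorted (ascending): 56, 56, 56, 61, 61, 86, 86
The 3 values of 56 occupy positions 1–3 → average rank 2.
The 2 values of 61 occupy positions 4–5 → average rank (4+5)/2 = 4.5.
The 2 values of 86 occupy positions 6–7 → average rank (6+7)/2 = 6.5.
Jon has value 56 → rank 2.

2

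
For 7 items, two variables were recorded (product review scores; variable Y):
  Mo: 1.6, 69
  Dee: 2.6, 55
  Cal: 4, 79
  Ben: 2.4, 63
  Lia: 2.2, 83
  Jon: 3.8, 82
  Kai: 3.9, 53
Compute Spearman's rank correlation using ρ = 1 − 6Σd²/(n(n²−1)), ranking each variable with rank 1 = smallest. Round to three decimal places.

-0.214

Ranks of variable 1: 1, 4, 7, 3, 2, 5, 6
Ranks of variable 2: 4, 2, 5, 3, 7, 6, 1
d = r₁ − r₂: -3, 2, 2, 0, -5, -1, 5
d²: 9, 4, 4, 0, 25, 1, 25; Σd² = 68
ρ = 1 − 6·68/(7·48) = 1 − 408/336 = -0.214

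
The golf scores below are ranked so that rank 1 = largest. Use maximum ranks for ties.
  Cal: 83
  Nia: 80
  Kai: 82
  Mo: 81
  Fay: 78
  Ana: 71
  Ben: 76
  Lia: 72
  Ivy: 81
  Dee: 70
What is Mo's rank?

4

Sorted (descending): 83, 82, 81, 81, 80, 78, 76, 72, 71, 70
The 2 values of 81 occupy positions 3–4 → each gets rank 4.
Mo has value 81 → rank 4.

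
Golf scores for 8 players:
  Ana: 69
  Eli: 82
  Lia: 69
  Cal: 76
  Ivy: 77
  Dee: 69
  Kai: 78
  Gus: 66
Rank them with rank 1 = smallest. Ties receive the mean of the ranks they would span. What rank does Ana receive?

3

Sorted (ascending): 66, 69, 69, 69, 76, 77, 78, 82
The 3 values of 69 occupy positions 2–4 → average rank 3.
Ana has value 69 → rank 3.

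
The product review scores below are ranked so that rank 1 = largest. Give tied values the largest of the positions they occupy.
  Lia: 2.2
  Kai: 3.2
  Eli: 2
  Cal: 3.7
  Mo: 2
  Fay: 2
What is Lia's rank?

3

Sorted (descending): 3.7, 3.2, 2.2, 2, 2, 2
The 3 values of 2 occupy positions 4–6 → each gets rank 6.
Lia has value 2.2 → rank 3.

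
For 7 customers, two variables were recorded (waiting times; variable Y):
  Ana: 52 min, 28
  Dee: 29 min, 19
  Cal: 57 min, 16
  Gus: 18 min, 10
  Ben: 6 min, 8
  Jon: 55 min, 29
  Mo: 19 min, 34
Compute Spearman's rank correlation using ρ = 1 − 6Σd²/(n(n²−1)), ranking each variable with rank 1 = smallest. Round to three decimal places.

0.429

Ranks of variable 1: 5, 4, 7, 2, 1, 6, 3
Ranks of variable 2: 5, 4, 3, 2, 1, 6, 7
d = r₁ − r₂: 0, 0, 4, 0, 0, 0, -4
d²: 0, 0, 16, 0, 0, 0, 16; Σd² = 32
ρ = 1 − 6·32/(7·48) = 1 − 192/336 = 0.429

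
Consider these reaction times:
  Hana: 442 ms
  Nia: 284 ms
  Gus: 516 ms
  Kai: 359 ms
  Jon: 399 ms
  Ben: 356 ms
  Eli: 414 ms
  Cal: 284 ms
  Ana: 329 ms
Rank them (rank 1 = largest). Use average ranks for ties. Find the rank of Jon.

Sorted (descending): 516, 442, 414, 399, 359, 356, 329, 284, 284
The 2 values of 284 occupy positions 8–9 → average rank (8+9)/2 = 8.5.
Jon has value 399 ms → rank 4.

4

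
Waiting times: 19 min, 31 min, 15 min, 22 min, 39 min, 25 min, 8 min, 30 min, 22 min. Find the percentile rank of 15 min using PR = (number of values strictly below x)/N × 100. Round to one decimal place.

11.1

N = 9.
Strictly below 15: 1. Equal to 15: 1.
PR = 1/9 × 100 = 11.1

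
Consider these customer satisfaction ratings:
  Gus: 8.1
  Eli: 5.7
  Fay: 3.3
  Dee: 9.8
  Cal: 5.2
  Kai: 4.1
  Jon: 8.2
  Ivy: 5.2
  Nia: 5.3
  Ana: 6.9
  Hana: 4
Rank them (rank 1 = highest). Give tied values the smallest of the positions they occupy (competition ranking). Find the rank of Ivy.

7

Sorted (descending): 9.8, 8.2, 8.1, 6.9, 5.7, 5.3, 5.2, 5.2, 4.1, 4, 3.3
The 2 values of 5.2 occupy positions 7–8 → each gets rank 7.
Ivy has value 5.2 → rank 7.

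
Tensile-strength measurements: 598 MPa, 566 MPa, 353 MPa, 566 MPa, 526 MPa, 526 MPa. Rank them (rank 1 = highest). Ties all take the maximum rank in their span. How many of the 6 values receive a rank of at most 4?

3

Sorted (descending): 598, 566, 566, 526, 526, 353
The 2 values of 566 occupy positions 2–3 → each gets rank 3.
The 2 values of 526 occupy positions 4–5 → each gets rank 5.
Ranks ≤ 4: {1, 3, 3} → 3 values.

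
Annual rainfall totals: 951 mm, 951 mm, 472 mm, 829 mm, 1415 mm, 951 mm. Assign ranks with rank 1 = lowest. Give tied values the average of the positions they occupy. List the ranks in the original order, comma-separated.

4, 4, 1, 2, 6, 4

Sorted (ascending): 472, 829, 951, 951, 951, 1415
The 3 values of 951 occupy positions 3–5 → average rank 4.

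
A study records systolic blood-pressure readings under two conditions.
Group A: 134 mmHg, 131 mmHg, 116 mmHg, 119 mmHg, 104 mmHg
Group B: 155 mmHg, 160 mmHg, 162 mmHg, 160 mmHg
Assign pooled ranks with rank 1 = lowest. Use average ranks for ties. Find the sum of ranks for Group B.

Sorted (ascending): 104, 116, 119, 131, 134, 155, 160, 160, 162
The 2 values of 160 occupy positions 7–8 → average rank (7+8)/2 = 7.5.
Group B values → pooled ranks: 155→6, 160→7.5, 162→9, 160→7.5
Rank sum = 6 + 7.5 + 9 + 7.5 = 30

30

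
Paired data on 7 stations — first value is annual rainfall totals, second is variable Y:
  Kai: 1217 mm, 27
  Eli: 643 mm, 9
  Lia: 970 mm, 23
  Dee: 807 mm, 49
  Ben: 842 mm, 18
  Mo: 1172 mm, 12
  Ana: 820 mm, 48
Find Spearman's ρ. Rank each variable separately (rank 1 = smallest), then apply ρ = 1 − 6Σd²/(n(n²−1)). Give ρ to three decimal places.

Ranks of variable 1: 7, 1, 5, 2, 4, 6, 3
Ranks of variable 2: 5, 1, 4, 7, 3, 2, 6
d = r₁ − r₂: 2, 0, 1, -5, 1, 4, -3
d²: 4, 0, 1, 25, 1, 16, 9; Σd² = 56
ρ = 1 − 6·56/(7·48) = 1 − 336/336 = 0.000

0.000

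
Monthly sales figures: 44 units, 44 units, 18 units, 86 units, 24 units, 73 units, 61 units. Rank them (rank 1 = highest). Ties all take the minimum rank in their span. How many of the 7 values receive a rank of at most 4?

5

Sorted (descending): 86, 73, 61, 44, 44, 24, 18
The 2 values of 44 occupy positions 4–5 → each gets rank 4.
Ranks ≤ 4: {1, 2, 3, 4, 4} → 5 values.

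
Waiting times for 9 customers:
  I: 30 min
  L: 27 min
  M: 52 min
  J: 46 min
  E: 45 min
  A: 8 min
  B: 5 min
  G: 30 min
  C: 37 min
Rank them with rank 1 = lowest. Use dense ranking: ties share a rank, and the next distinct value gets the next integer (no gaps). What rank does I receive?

4

Sorted (ascending): 5, 8, 27, 30, 30, 37, 45, 46, 52
The 2 values of 30 share dense rank 4.
Remaining distinct values take the next consecutive integers.
I has value 30 min → rank 4.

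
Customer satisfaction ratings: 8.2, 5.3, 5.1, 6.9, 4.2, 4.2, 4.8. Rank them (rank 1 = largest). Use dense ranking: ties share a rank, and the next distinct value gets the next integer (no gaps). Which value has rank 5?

Sorted (descending): 8.2, 6.9, 5.3, 5.1, 4.8, 4.2, 4.2
The 2 values of 4.2 share dense rank 6.
Remaining distinct values take the next consecutive integers.
Rank 5 → value 4.8.

4.8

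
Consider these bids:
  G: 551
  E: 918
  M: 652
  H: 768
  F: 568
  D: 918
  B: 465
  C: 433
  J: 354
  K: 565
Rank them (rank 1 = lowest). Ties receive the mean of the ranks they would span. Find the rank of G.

4

Sorted (ascending): 354, 433, 465, 551, 565, 568, 652, 768, 918, 918
The 2 values of 918 occupy positions 9–10 → average rank (9+10)/2 = 9.5.
G has value 551 → rank 4.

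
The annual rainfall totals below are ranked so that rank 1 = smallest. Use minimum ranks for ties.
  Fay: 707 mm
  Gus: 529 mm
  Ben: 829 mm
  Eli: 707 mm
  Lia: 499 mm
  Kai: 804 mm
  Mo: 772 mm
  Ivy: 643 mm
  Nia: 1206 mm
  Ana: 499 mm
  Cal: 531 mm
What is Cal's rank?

Sorted (ascending): 499, 499, 529, 531, 643, 707, 707, 772, 804, 829, 1206
The 2 values of 499 occupy positions 1–2 → each gets rank 1.
The 2 values of 707 occupy positions 6–7 → each gets rank 6.
Cal has value 531 mm → rank 4.

4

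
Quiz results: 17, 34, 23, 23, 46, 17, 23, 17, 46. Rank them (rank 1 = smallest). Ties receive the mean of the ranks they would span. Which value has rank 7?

Sorted (ascending): 17, 17, 17, 23, 23, 23, 34, 46, 46
The 3 values of 17 occupy positions 1–3 → average rank 2.
The 3 values of 23 occupy positions 4–6 → average rank 5.
The 2 values of 46 occupy positions 8–9 → average rank (8+9)/2 = 8.5.
Rank 7 → value 34.

34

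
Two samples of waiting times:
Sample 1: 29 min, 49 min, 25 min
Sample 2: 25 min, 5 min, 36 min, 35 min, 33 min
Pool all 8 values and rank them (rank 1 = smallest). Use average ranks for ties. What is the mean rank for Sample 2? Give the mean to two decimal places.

4.30

Sorted (ascending): 5, 25, 25, 29, 33, 35, 36, 49
The 2 values of 25 occupy positions 2–3 → average rank (2+3)/2 = 2.5.
Sample 2 values → pooled ranks: 25→2.5, 5→1, 36→7, 35→6, 33→5
Mean rank = (2.5 + 1 + 7 + 6 + 5) / 5 = 4.30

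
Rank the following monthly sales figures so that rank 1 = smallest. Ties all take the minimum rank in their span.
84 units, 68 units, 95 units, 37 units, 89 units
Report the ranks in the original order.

3, 2, 5, 1, 4

Sorted (ascending): 37, 68, 84, 89, 95
No ties — each value takes its position as its rank.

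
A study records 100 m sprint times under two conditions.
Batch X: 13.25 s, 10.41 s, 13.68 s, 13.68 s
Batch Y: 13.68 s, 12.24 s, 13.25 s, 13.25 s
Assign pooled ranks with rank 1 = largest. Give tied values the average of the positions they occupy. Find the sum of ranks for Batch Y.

Sorted (descending): 13.68, 13.68, 13.68, 13.25, 13.25, 13.25, 12.24, 10.41
The 3 values of 13.68 occupy positions 1–3 → average rank 2.
The 3 values of 13.25 occupy positions 4–6 → average rank 5.
Batch Y values → pooled ranks: 13.68→2, 12.24→7, 13.25→5, 13.25→5
Rank sum = 2 + 7 + 5 + 5 = 19

19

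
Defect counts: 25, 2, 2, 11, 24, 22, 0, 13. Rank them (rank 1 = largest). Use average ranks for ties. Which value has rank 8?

Sorted (descending): 25, 24, 22, 13, 11, 2, 2, 0
The 2 values of 2 occupy positions 6–7 → average rank (6+7)/2 = 6.5.
Rank 8 → value 0.

0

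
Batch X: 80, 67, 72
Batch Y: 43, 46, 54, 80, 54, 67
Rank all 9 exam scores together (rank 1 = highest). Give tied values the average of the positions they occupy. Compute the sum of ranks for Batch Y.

Sorted (descending): 80, 80, 72, 67, 67, 54, 54, 46, 43
The 2 values of 80 occupy positions 1–2 → average rank (1+2)/2 = 1.5.
The 2 values of 67 occupy positions 4–5 → average rank (4+5)/2 = 4.5.
The 2 values of 54 occupy positions 6–7 → average rank (6+7)/2 = 6.5.
Batch Y values → pooled ranks: 43→9, 46→8, 54→6.5, 80→1.5, 54→6.5, 67→4.5
Rank sum = 9 + 8 + 6.5 + 1.5 + 6.5 + 4.5 = 36

36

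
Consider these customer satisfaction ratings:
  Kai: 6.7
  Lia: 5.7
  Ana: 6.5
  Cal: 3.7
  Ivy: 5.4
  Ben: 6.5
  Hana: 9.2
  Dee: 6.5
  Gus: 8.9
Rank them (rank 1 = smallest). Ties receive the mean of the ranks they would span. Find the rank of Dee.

Sorted (ascending): 3.7, 5.4, 5.7, 6.5, 6.5, 6.5, 6.7, 8.9, 9.2
The 3 values of 6.5 occupy positions 4–6 → average rank 5.
Dee has value 6.5 → rank 5.

5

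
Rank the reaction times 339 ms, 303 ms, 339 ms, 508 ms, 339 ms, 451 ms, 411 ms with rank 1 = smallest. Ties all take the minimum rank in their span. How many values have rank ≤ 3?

Sorted (ascending): 303, 339, 339, 339, 411, 451, 508
The 3 values of 339 occupy positions 2–4 → each gets rank 2.
Ranks ≤ 3: {1, 2, 2, 2} → 4 values.

4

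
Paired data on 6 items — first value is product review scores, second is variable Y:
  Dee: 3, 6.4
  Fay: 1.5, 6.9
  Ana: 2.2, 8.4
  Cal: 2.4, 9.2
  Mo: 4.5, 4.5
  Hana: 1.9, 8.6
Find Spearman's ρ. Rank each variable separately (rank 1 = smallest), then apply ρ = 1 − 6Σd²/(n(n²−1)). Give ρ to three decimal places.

-0.486

Ranks of variable 1: 5, 1, 3, 4, 6, 2
Ranks of variable 2: 2, 3, 4, 6, 1, 5
d = r₁ − r₂: 3, -2, -1, -2, 5, -3
d²: 9, 4, 1, 4, 25, 9; Σd² = 52
ρ = 1 − 6·52/(6·35) = 1 − 312/210 = -0.486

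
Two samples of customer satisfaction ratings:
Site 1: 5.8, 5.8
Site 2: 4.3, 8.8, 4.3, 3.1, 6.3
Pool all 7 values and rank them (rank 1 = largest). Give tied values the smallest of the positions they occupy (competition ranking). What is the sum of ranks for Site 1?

6

Sorted (descending): 8.8, 6.3, 5.8, 5.8, 4.3, 4.3, 3.1
The 2 values of 5.8 occupy positions 3–4 → each gets rank 3.
The 2 values of 4.3 occupy positions 5–6 → each gets rank 5.
Site 1 values → pooled ranks: 5.8→3, 5.8→3
Rank sum = 3 + 3 = 6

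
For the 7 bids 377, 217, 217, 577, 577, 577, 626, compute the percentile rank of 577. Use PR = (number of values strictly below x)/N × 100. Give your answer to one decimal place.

42.9

N = 7.
Strictly below 577: 3. Equal to 577: 3.
PR = 3/7 × 100 = 42.9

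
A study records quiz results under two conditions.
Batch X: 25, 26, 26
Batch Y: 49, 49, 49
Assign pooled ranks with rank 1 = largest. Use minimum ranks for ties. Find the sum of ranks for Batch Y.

Sorted (descending): 49, 49, 49, 26, 26, 25
The 3 values of 49 occupy positions 1–3 → each gets rank 1.
The 2 values of 26 occupy positions 4–5 → each gets rank 4.
Batch Y values → pooled ranks: 49→1, 49→1, 49→1
Rank sum = 1 + 1 + 1 = 3

3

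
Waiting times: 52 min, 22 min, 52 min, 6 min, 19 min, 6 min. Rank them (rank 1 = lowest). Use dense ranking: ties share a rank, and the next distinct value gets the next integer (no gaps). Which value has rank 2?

Sorted (ascending): 6, 6, 19, 22, 52, 52
The 2 values of 6 share dense rank 1.
The 2 values of 52 share dense rank 4.
Remaining distinct values take the next consecutive integers.
Rank 2 → value 19.

19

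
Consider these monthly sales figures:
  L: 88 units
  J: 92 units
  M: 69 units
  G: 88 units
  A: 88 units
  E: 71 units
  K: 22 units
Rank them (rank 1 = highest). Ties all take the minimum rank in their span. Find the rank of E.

Sorted (descending): 92, 88, 88, 88, 71, 69, 22
The 3 values of 88 occupy positions 2–4 → each gets rank 2.
E has value 71 units → rank 5.

5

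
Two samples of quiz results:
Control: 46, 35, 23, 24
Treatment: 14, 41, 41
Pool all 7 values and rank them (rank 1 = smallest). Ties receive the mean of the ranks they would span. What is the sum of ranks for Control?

16

Sorted (ascending): 14, 23, 24, 35, 41, 41, 46
The 2 values of 41 occupy positions 5–6 → average rank (5+6)/2 = 5.5.
Control values → pooled ranks: 46→7, 35→4, 23→2, 24→3
Rank sum = 7 + 4 + 2 + 3 = 16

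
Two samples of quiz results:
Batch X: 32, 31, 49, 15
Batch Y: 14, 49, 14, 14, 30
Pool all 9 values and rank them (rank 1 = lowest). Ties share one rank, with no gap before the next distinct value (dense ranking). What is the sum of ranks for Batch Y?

Sorted (ascending): 14, 14, 14, 15, 30, 31, 32, 49, 49
The 3 values of 14 share dense rank 1.
The 2 values of 49 share dense rank 6.
Remaining distinct values take the next consecutive integers.
Batch Y values → pooled ranks: 14→1, 49→6, 14→1, 14→1, 30→3
Rank sum = 1 + 6 + 1 + 1 + 3 = 12

12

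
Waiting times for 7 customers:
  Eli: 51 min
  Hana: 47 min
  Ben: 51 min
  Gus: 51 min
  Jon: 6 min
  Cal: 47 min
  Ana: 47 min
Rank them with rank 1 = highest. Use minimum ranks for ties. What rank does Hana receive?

4

Sorted (descending): 51, 51, 51, 47, 47, 47, 6
The 3 values of 51 occupy positions 1–3 → each gets rank 1.
The 3 values of 47 occupy positions 4–6 → each gets rank 4.
Hana has value 47 min → rank 4.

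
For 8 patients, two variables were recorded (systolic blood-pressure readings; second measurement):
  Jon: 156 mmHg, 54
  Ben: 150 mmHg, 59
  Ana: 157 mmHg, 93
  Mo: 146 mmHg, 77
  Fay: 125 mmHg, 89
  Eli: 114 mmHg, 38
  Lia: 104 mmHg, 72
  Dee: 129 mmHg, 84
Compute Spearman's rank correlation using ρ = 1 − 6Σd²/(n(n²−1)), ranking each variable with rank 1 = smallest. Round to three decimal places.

0.238

Ranks of variable 1: 7, 6, 8, 5, 3, 2, 1, 4
Ranks of variable 2: 2, 3, 8, 5, 7, 1, 4, 6
d = r₁ − r₂: 5, 3, 0, 0, -4, 1, -3, -2
d²: 25, 9, 0, 0, 16, 1, 9, 4; Σd² = 64
ρ = 1 − 6·64/(8·63) = 1 − 384/504 = 0.238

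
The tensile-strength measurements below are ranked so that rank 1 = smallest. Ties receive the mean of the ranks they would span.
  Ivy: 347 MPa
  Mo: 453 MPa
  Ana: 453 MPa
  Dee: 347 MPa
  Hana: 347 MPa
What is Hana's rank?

2

Sorted (ascending): 347, 347, 347, 453, 453
The 3 values of 347 occupy positions 1–3 → average rank 2.
The 2 values of 453 occupy positions 4–5 → average rank (4+5)/2 = 4.5.
Hana has value 347 MPa → rank 2.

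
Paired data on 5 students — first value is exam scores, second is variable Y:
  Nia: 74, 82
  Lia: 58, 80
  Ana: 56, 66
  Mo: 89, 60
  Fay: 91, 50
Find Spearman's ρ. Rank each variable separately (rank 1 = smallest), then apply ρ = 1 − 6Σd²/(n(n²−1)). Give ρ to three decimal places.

-0.600

Ranks of variable 1: 3, 2, 1, 4, 5
Ranks of variable 2: 5, 4, 3, 2, 1
d = r₁ − r₂: -2, -2, -2, 2, 4
d²: 4, 4, 4, 4, 16; Σd² = 32
ρ = 1 − 6·32/(5·24) = 1 − 192/120 = -0.600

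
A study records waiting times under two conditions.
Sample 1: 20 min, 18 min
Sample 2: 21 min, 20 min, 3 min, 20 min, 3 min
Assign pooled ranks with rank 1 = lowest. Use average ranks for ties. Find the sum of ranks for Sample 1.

Sorted (ascending): 3, 3, 18, 20, 20, 20, 21
The 2 values of 3 occupy positions 1–2 → average rank (1+2)/2 = 1.5.
The 3 values of 20 occupy positions 4–6 → average rank 5.
Sample 1 values → pooled ranks: 20→5, 18→3
Rank sum = 5 + 3 = 8

8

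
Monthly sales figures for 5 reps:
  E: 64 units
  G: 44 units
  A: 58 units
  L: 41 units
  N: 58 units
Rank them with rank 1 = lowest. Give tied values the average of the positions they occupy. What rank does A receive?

Sorted (ascending): 41, 44, 58, 58, 64
The 2 values of 58 occupy positions 3–4 → average rank (3+4)/2 = 3.5.
A has value 58 units → rank 3.5.

3.5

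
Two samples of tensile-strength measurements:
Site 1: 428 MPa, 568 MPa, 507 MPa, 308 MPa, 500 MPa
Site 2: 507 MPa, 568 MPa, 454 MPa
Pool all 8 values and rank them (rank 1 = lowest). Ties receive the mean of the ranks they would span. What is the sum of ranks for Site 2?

Sorted (ascending): 308, 428, 454, 500, 507, 507, 568, 568
The 2 values of 507 occupy positions 5–6 → average rank (5+6)/2 = 5.5.
The 2 values of 568 occupy positions 7–8 → average rank (7+8)/2 = 7.5.
Site 2 values → pooled ranks: 507→5.5, 568→7.5, 454→3
Rank sum = 5.5 + 7.5 + 3 = 16

16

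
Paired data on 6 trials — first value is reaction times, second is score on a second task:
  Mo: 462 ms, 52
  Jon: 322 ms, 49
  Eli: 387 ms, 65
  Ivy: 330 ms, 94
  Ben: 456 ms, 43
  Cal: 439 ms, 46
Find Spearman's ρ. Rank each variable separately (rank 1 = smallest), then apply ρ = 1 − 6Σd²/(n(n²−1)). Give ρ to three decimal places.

Ranks of variable 1: 6, 1, 3, 2, 5, 4
Ranks of variable 2: 4, 3, 5, 6, 1, 2
d = r₁ − r₂: 2, -2, -2, -4, 4, 2
d²: 4, 4, 4, 16, 16, 4; Σd² = 48
ρ = 1 − 6·48/(6·35) = 1 − 288/210 = -0.371

-0.371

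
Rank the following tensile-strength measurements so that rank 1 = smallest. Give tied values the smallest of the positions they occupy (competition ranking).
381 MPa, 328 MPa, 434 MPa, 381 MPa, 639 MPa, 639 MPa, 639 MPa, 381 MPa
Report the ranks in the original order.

2, 1, 5, 2, 6, 6, 6, 2

Sorted (ascending): 328, 381, 381, 381, 434, 639, 639, 639
The 3 values of 381 occupy positions 2–4 → each gets rank 2.
The 3 values of 639 occupy positions 6–8 → each gets rank 6.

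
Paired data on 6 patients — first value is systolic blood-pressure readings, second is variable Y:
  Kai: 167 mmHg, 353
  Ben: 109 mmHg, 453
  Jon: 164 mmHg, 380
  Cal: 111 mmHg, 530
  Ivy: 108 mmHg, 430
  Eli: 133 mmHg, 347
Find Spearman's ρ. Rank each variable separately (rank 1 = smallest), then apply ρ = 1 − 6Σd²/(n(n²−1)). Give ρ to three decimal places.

-0.600

Ranks of variable 1: 6, 2, 5, 3, 1, 4
Ranks of variable 2: 2, 5, 3, 6, 4, 1
d = r₁ − r₂: 4, -3, 2, -3, -3, 3
d²: 16, 9, 4, 9, 9, 9; Σd² = 56
ρ = 1 − 6·56/(6·35) = 1 − 336/210 = -0.600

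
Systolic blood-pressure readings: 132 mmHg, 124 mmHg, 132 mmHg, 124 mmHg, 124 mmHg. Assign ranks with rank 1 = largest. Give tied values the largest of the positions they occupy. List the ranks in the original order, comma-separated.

Sorted (descending): 132, 132, 124, 124, 124
The 2 values of 132 occupy positions 1–2 → each gets rank 2.
The 3 values of 124 occupy positions 3–5 → each gets rank 5.

2, 5, 2, 5, 5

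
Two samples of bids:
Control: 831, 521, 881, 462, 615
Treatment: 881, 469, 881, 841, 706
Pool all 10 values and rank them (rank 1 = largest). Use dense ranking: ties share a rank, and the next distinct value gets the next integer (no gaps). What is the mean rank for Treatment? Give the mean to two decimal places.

Sorted (descending): 881, 881, 881, 841, 831, 706, 615, 521, 469, 462
The 3 values of 881 share dense rank 1.
Remaining distinct values take the next consecutive integers.
Treatment values → pooled ranks: 881→1, 469→7, 881→1, 841→2, 706→4
Mean rank = (1 + 7 + 1 + 2 + 4) / 5 = 3.00

3.00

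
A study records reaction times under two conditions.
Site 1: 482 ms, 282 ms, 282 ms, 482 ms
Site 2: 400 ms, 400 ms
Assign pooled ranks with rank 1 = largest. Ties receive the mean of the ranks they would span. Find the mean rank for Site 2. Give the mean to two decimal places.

3.50

Sorted (descending): 482, 482, 400, 400, 282, 282
The 2 values of 482 occupy positions 1–2 → average rank (1+2)/2 = 1.5.
The 2 values of 400 occupy positions 3–4 → average rank (3+4)/2 = 3.5.
The 2 values of 282 occupy positions 5–6 → average rank (5+6)/2 = 5.5.
Site 2 values → pooled ranks: 400→3.5, 400→3.5
Mean rank = (3.5 + 3.5) / 2 = 3.50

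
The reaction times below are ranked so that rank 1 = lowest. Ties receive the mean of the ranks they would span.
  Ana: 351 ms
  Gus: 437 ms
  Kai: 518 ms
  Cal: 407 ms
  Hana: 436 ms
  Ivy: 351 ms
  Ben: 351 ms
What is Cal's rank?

Sorted (ascending): 351, 351, 351, 407, 436, 437, 518
The 3 values of 351 occupy positions 1–3 → average rank 2.
Cal has value 407 ms → rank 4.

4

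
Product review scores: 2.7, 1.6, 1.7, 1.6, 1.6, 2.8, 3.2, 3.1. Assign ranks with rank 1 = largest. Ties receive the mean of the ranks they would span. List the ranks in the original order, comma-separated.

Sorted (descending): 3.2, 3.1, 2.8, 2.7, 1.7, 1.6, 1.6, 1.6
The 3 values of 1.6 occupy positions 6–8 → average rank 7.

4, 7, 5, 7, 7, 3, 1, 2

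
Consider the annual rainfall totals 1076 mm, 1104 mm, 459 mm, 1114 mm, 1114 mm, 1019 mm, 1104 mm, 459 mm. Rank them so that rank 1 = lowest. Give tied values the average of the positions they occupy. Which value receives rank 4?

Sorted (ascending): 459, 459, 1019, 1076, 1104, 1104, 1114, 1114
The 2 values of 459 occupy positions 1–2 → average rank (1+2)/2 = 1.5.
The 2 values of 1104 occupy positions 5–6 → average rank (5+6)/2 = 5.5.
The 2 values of 1114 occupy positions 7–8 → average rank (7+8)/2 = 7.5.
Rank 4 → value 1076.

1076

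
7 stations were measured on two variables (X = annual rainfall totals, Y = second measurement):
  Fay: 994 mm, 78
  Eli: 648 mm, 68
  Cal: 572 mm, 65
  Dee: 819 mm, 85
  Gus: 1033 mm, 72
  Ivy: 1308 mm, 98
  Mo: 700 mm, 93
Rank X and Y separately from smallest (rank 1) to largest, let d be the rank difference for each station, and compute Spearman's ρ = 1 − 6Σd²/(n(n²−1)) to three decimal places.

0.643

Ranks of variable 1: 5, 2, 1, 4, 6, 7, 3
Ranks of variable 2: 4, 2, 1, 5, 3, 7, 6
d = r₁ − r₂: 1, 0, 0, -1, 3, 0, -3
d²: 1, 0, 0, 1, 9, 0, 9; Σd² = 20
ρ = 1 − 6·20/(7·48) = 1 − 120/336 = 0.643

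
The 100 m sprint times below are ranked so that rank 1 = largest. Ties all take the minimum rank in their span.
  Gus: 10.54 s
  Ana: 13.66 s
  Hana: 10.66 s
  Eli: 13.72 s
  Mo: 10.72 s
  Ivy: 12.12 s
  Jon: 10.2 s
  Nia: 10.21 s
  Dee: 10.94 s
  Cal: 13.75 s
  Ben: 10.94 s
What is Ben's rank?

5

Sorted (descending): 13.75, 13.72, 13.66, 12.12, 10.94, 10.94, 10.72, 10.66, 10.54, 10.21, 10.2
The 2 values of 10.94 occupy positions 5–6 → each gets rank 5.
Ben has value 10.94 s → rank 5.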